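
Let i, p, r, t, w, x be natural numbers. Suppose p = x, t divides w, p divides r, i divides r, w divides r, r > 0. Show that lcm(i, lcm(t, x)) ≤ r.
t divides w and w divides r, hence t divides r. p = x and p divides r, therefore x divides r. t divides r, so lcm(t, x) divides r. i divides r, so lcm(i, lcm(t, x)) divides r. Since r > 0, lcm(i, lcm(t, x)) ≤ r.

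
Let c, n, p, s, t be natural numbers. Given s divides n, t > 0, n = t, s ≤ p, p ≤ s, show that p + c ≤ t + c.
Since s ≤ p and p ≤ s, s = p. n = t and s divides n, hence s divides t. Since s = p, p divides t. t > 0, so p ≤ t. Then p + c ≤ t + c.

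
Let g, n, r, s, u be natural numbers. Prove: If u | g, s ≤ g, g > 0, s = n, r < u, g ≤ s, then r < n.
g ≤ s and s ≤ g, hence g = s. s = n, so g = n. Because u | g and g > 0, u ≤ g. Because r < u, r < g. Since g = n, r < n.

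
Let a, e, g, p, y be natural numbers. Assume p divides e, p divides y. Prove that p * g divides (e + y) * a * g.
From p divides e and p divides y, p divides e + y. Then p divides (e + y) * a. Then p * g divides (e + y) * a * g.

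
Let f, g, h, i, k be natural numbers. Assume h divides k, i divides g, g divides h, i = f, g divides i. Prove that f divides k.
From g divides i and i divides g, g = i. Since i = f, g = f. g divides h and h divides k, hence g divides k. g = f, so f divides k.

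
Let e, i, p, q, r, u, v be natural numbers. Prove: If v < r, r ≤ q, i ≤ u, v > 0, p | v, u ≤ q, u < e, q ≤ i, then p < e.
From p | v and v > 0, p ≤ v. Since v < r and r ≤ q, v < q. Since p ≤ v, p < q. q ≤ i and i ≤ u, therefore q ≤ u. Since u ≤ q, u = q. u < e, so q < e. p < q, so p < e.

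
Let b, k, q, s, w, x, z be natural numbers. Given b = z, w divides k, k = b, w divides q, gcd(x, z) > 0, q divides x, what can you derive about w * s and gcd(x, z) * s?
w * s ≤ gcd(x, z) * s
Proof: w divides q and q divides x, therefore w divides x. Because k = b and w divides k, w divides b. Since b = z, w divides z. w divides x, so w divides gcd(x, z). Since gcd(x, z) > 0, w ≤ gcd(x, z). By multiplying by a non-negative, w * s ≤ gcd(x, z) * s.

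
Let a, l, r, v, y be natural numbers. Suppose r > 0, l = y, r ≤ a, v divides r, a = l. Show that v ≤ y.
v divides r and r > 0, therefore v ≤ r. Since r ≤ a, v ≤ a. Since a = l, v ≤ l. l = y, so v ≤ y.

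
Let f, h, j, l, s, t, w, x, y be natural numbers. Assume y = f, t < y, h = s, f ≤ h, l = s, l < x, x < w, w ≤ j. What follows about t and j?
t < j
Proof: y = f and t < y, so t < f. h = s and f ≤ h, therefore f ≤ s. Because l = s and l < x, s < x. Since x < w, s < w. f ≤ s, so f < w. Since t < f, t < w. Since w ≤ j, t < j.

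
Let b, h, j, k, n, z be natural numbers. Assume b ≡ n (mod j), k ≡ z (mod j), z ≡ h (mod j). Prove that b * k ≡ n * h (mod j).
k ≡ z (mod j) and z ≡ h (mod j), thus k ≡ h (mod j). Using b ≡ n (mod j) and multiplying congruences, b * k ≡ n * h (mod j).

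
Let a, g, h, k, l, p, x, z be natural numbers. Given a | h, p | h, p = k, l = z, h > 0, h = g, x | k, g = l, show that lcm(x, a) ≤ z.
Because h = g and g = l, h = l. l = z, so h = z. Because p = k and p | h, k | h. Since x | k, x | h. Since a | h, lcm(x, a) | h. h > 0, so lcm(x, a) ≤ h. h = z, so lcm(x, a) ≤ z.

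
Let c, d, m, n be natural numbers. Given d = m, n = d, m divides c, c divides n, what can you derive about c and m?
c = m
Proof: Because n = d and d = m, n = m. c divides n, so c divides m. m divides c, so c = m.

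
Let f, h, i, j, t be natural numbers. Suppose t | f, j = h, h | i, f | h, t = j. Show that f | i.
t = j and j = h, hence t = h. Since t | f, h | f. f | h, so h = f. Since h | i, f | i.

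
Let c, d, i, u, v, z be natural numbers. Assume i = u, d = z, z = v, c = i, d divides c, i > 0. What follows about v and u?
v ≤ u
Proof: From d = z and z = v, d = v. c = i and d divides c, thus d divides i. d = v, so v divides i. Since i > 0, v ≤ i. Because i = u, v ≤ u.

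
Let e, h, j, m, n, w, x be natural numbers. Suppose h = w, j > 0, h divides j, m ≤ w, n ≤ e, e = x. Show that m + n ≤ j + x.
h = w and h divides j, so w divides j. j > 0, so w ≤ j. From m ≤ w, m ≤ j. e = x and n ≤ e, thus n ≤ x. m ≤ j, so m + n ≤ j + x.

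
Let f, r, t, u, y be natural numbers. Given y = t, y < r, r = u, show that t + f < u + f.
From r = u and y < r, y < u. y = t, so t < u. Then t + f < u + f.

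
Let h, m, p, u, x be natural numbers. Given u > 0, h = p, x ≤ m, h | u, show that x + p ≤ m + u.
h | u and u > 0, thus h ≤ u. h = p, so p ≤ u. x ≤ m, so x + p ≤ m + u.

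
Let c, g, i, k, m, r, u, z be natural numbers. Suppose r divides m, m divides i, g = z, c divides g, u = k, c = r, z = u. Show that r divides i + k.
r divides m and m divides i, hence r divides i. g = z and z = u, hence g = u. Because u = k, g = k. Since c = r and c divides g, r divides g. Since g = k, r divides k. r divides i, so r divides i + k.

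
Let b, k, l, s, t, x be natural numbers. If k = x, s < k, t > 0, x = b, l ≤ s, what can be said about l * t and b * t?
l * t < b * t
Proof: k = x and x = b, therefore k = b. s < k, so s < b. Since l ≤ s, l < b. t > 0, so l * t < b * t.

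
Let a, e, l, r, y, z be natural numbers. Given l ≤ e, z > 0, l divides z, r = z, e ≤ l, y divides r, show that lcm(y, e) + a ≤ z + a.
r = z and y divides r, so y divides z. l ≤ e and e ≤ l, therefore l = e. From l divides z, e divides z. y divides z, so lcm(y, e) divides z. z > 0, so lcm(y, e) ≤ z. Then lcm(y, e) + a ≤ z + a.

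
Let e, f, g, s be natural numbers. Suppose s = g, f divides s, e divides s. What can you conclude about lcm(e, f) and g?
lcm(e, f) divides g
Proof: Since e divides s and f divides s, lcm(e, f) divides s. s = g, so lcm(e, f) divides g.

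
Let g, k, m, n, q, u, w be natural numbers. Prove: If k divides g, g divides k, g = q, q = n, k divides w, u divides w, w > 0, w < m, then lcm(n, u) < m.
From k divides g and g divides k, k = g. Since g = q, k = q. Since q = n, k = n. Since k divides w, n divides w. u divides w, so lcm(n, u) divides w. w > 0, so lcm(n, u) ≤ w. w < m, so lcm(n, u) < m.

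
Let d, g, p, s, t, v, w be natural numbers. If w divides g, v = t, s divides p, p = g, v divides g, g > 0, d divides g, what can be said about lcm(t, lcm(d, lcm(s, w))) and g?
lcm(t, lcm(d, lcm(s, w))) ≤ g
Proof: v = t and v divides g, thus t divides g. Since p = g and s divides p, s divides g. Since w divides g, lcm(s, w) divides g. Since d divides g, lcm(d, lcm(s, w)) divides g. t divides g, so lcm(t, lcm(d, lcm(s, w))) divides g. g > 0, so lcm(t, lcm(d, lcm(s, w))) ≤ g.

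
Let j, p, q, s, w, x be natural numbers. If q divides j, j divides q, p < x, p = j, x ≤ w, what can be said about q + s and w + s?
q + s < w + s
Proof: j divides q and q divides j, so j = q. Since p = j, p = q. p < x and x ≤ w, thus p < w. Since p = q, q < w. Then q + s < w + s.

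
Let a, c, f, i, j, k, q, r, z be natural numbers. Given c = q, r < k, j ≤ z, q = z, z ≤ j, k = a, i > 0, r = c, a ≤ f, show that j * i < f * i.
c = q and q = z, hence c = z. From z ≤ j and j ≤ z, z = j. Since c = z, c = j. Since r = c and r < k, c < k. k = a, so c < a. From a ≤ f, c < f. Since c = j, j < f. Since i > 0, by multiplying by a positive, j * i < f * i.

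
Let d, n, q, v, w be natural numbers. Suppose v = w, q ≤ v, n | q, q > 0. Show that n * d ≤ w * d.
From n | q and q > 0, n ≤ q. Since v = w and q ≤ v, q ≤ w. Since n ≤ q, n ≤ w. Then n * d ≤ w * d.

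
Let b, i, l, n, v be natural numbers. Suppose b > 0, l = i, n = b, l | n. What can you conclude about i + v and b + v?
i + v ≤ b + v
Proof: n = b and l | n, therefore l | b. l = i, so i | b. b > 0, so i ≤ b. Then i + v ≤ b + v.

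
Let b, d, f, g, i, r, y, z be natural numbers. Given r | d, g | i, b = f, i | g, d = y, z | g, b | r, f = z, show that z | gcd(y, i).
b = f and f = z, therefore b = z. Since b | r and r | d, b | d. From d = y, b | y. From b = z, z | y. g | i and i | g, so g = i. z | g, so z | i. From z | y, z | gcd(y, i).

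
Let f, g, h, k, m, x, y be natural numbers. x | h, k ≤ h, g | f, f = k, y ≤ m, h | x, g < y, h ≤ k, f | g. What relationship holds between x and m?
x < m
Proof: g | f and f | g, therefore g = f. Since f = k, g = k. k ≤ h and h ≤ k, therefore k = h. g = k, so g = h. h | x and x | h, so h = x. Since g = h, g = x. Because g < y and y ≤ m, g < m. Since g = x, x < m.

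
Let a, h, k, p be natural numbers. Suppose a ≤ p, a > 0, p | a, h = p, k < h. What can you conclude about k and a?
k < a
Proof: p | a and a > 0, thus p ≤ a. Since a ≤ p, p = a. h = p, so h = a. k < h, so k < a.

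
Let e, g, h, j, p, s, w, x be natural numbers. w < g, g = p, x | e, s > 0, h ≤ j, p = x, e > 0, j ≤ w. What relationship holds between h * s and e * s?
h * s < e * s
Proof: h ≤ j and j ≤ w, hence h ≤ w. g = p and p = x, thus g = x. w < g, so w < x. h ≤ w, so h < x. From x | e and e > 0, x ≤ e. From h < x, h < e. s > 0, so h * s < e * s.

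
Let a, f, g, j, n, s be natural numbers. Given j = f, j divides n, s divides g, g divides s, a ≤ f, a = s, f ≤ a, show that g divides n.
Because s divides g and g divides s, s = g. a = s, so a = g. f ≤ a and a ≤ f, thus f = a. Since j = f, j = a. j divides n, so a divides n. a = g, so g divides n.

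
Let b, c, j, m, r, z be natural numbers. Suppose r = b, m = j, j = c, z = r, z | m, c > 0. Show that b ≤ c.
Because m = j and j = c, m = c. z = r and z | m, hence r | m. m = c, so r | c. r = b, so b | c. c > 0, so b ≤ c.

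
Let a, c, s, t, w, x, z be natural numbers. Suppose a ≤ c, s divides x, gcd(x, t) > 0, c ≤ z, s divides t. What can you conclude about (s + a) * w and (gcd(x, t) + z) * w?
(s + a) * w ≤ (gcd(x, t) + z) * w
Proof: s divides x and s divides t, hence s divides gcd(x, t). gcd(x, t) > 0, so s ≤ gcd(x, t). Because a ≤ c and c ≤ z, a ≤ z. s ≤ gcd(x, t), so s + a ≤ gcd(x, t) + z. By multiplying by a non-negative, (s + a) * w ≤ (gcd(x, t) + z) * w.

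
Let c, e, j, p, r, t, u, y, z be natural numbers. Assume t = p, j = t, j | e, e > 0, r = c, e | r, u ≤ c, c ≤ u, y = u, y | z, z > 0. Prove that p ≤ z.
j | e and e > 0, so j ≤ e. Since j = t, t ≤ e. From t = p, p ≤ e. r = c and e | r, therefore e | c. From u ≤ c and c ≤ u, u = c. From y = u and y | z, u | z. u = c, so c | z. e | c, so e | z. Because z > 0, e ≤ z. p ≤ e, so p ≤ z.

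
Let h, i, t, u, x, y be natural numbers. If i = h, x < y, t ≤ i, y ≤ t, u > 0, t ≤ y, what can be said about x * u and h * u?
x * u < h * u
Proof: t ≤ y and y ≤ t, thus t = y. t ≤ i, so y ≤ i. x < y, so x < i. i = h, so x < h. Since u > 0, by multiplying by a positive, x * u < h * u.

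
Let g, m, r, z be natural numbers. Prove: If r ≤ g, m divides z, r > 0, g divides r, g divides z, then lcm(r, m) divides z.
Because g divides r and r > 0, g ≤ r. Since r ≤ g, g = r. Since g divides z, r divides z. Since m divides z, lcm(r, m) divides z.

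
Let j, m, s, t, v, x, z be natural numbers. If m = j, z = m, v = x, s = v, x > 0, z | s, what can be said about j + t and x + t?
j + t ≤ x + t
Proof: s = v and v = x, thus s = x. z = m and z | s, therefore m | s. Since s = x, m | x. x > 0, so m ≤ x. From m = j, j ≤ x. Then j + t ≤ x + t.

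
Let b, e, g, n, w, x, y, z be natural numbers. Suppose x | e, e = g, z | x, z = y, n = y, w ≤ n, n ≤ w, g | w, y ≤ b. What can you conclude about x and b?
x ≤ b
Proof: Because z = y and z | x, y | x. e = g and x | e, thus x | g. w ≤ n and n ≤ w, hence w = n. g | w, so g | n. n = y, so g | y. Since x | g, x | y. y | x, so y = x. Since y ≤ b, x ≤ b.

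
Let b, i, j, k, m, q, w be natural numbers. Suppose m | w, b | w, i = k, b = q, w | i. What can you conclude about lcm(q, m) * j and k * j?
lcm(q, m) * j | k * j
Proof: b = q and b | w, thus q | w. m | w, so lcm(q, m) | w. From i = k and w | i, w | k. lcm(q, m) | w, so lcm(q, m) | k. Then lcm(q, m) * j | k * j.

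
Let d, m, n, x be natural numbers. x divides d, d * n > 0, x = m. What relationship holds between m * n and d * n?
m * n ≤ d * n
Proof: x = m and x divides d, so m divides d. Then m * n divides d * n. Because d * n > 0, m * n ≤ d * n.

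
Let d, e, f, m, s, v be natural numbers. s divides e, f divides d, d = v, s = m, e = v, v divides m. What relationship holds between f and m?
f divides m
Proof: e = v and s divides e, therefore s divides v. Since s = m, m divides v. v divides m, so v = m. d = v, so d = m. Since f divides d, f divides m.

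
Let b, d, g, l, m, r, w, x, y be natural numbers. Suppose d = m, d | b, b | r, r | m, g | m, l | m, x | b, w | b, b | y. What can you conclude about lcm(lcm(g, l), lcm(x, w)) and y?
lcm(lcm(g, l), lcm(x, w)) | y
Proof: d = m and d | b, thus m | b. b | r and r | m, so b | m. Since m | b, m = b. From g | m and l | m, lcm(g, l) | m. Since m = b, lcm(g, l) | b. Since x | b and w | b, lcm(x, w) | b. Since lcm(g, l) | b, lcm(lcm(g, l), lcm(x, w)) | b. Since b | y, lcm(lcm(g, l), lcm(x, w)) | y.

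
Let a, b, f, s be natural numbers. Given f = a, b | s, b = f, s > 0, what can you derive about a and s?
a ≤ s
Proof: b = f and f = a, thus b = a. Since b | s and s > 0, b ≤ s. Since b = a, a ≤ s.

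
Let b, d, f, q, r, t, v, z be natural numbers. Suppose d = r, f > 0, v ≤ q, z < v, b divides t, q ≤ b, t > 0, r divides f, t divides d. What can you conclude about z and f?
z < f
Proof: From z < v and v ≤ q, z < q. q ≤ b, so z < b. b divides t and t > 0, thus b ≤ t. d = r and t divides d, hence t divides r. Since r divides f, t divides f. f > 0, so t ≤ f. b ≤ t, so b ≤ f. Since z < b, z < f.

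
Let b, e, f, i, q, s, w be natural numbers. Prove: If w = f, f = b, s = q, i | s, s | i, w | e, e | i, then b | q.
w = f and f = b, hence w = b. Since i | s and s | i, i = s. Because w | e and e | i, w | i. From i = s, w | s. Since s = q, w | q. w = b, so b | q.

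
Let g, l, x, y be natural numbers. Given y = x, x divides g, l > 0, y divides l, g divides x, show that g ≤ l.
x divides g and g divides x, therefore x = g. Since y = x, y = g. y divides l, so g divides l. Because l > 0, g ≤ l.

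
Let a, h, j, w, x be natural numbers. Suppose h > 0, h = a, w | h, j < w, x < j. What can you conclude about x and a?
x < a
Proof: Because x < j and j < w, x < w. w | h and h > 0, so w ≤ h. Since x < w, x < h. h = a, so x < a.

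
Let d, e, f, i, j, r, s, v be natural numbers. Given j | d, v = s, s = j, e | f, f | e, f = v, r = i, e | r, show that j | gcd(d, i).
From v = s and s = j, v = j. From e | f and f | e, e = f. Because f = v, e = v. r = i and e | r, hence e | i. Since e = v, v | i. v = j, so j | i. Because j | d, j | gcd(d, i).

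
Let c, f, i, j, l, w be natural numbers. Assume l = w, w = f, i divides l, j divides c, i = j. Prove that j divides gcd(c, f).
Because l = w and i divides l, i divides w. Since i = j, j divides w. w = f, so j divides f. Since j divides c, j divides gcd(c, f).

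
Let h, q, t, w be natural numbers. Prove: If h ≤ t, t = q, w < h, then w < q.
From w < h and h ≤ t, w < t. Since t = q, w < q.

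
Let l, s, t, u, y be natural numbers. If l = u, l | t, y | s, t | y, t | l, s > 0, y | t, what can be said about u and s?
u ≤ s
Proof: t | l and l | t, hence t = l. l = u, so t = u. From y | t and t | y, y = t. Since y | s, t | s. s > 0, so t ≤ s. Since t = u, u ≤ s.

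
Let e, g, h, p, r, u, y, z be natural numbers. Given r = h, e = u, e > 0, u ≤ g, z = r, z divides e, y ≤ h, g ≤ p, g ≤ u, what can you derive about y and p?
y ≤ p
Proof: u ≤ g and g ≤ u, so u = g. Since e = u, e = g. Since z = r and z divides e, r divides e. Since e > 0, r ≤ e. From r = h, h ≤ e. y ≤ h, so y ≤ e. Since e = g, y ≤ g. Since g ≤ p, y ≤ p.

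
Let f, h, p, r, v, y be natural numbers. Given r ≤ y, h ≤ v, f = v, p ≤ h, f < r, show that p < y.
Because p ≤ h and h ≤ v, p ≤ v. f = v and f < r, hence v < r. Since r ≤ y, v < y. Since p ≤ v, p < y.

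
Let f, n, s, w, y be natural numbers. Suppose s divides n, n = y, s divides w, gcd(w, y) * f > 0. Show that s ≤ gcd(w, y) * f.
n = y and s divides n, hence s divides y. Since s divides w, s divides gcd(w, y). Then s divides gcd(w, y) * f. Because gcd(w, y) * f > 0, s ≤ gcd(w, y) * f.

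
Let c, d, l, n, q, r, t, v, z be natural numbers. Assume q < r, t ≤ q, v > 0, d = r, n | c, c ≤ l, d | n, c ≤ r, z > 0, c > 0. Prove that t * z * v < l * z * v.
t ≤ q and q < r, so t < r. d | n and n | c, so d | c. From c > 0, d ≤ c. Since d = r, r ≤ c. Since c ≤ r, c = r. c ≤ l, so r ≤ l. Since t < r, t < l. Since z > 0, t * z < l * z. v > 0, so t * z * v < l * z * v.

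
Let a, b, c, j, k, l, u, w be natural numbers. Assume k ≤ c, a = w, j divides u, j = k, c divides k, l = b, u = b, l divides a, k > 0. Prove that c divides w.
Since c divides k and k > 0, c ≤ k. k ≤ c, so k = c. u = b and j divides u, thus j divides b. Since j = k, k divides b. l = b and l divides a, thus b divides a. Since k divides b, k divides a. Since a = w, k divides w. k = c, so c divides w.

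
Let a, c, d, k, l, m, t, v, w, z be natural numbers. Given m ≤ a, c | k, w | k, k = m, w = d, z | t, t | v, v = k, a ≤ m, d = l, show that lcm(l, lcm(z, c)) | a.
m ≤ a and a ≤ m, so m = a. Since k = m, k = a. w = d and d = l, so w = l. w | k, so l | k. Because v = k and t | v, t | k. Since z | t, z | k. Since c | k, lcm(z, c) | k. Since l | k, lcm(l, lcm(z, c)) | k. Since k = a, lcm(l, lcm(z, c)) | a.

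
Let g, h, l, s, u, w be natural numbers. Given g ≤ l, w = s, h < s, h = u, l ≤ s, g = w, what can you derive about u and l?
u < l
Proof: Since g = w and g ≤ l, w ≤ l. w = s, so s ≤ l. Since l ≤ s, s = l. Since h < s, h < l. h = u, so u < l.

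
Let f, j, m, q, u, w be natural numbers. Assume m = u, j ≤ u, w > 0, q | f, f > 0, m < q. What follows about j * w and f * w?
j * w < f * w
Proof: Since m = u and m < q, u < q. j ≤ u, so j < q. q | f and f > 0, so q ≤ f. Since j < q, j < f. w > 0, so j * w < f * w.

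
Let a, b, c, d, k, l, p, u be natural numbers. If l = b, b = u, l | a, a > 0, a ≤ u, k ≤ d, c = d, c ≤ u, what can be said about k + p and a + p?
k + p ≤ a + p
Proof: Because l = b and b = u, l = u. l | a, so u | a. a > 0, so u ≤ a. Since a ≤ u, u = a. c = d and c ≤ u, thus d ≤ u. k ≤ d, so k ≤ u. u = a, so k ≤ a. Then k + p ≤ a + p.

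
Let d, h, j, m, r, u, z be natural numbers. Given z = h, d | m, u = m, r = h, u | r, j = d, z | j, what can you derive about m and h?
m = h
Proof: r = h and u | r, thus u | h. Since u = m, m | h. Since j = d and z | j, z | d. Since z = h, h | d. Since d | m, h | m. Because m | h, m = h.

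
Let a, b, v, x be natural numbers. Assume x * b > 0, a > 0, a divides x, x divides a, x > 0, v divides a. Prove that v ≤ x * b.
a divides x and x > 0, therefore a ≤ x. x divides a and a > 0, hence x ≤ a. From a ≤ x, a = x. From v divides a, v divides x. Then v divides x * b. Since x * b > 0, v ≤ x * b.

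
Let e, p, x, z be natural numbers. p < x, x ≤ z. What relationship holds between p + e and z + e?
p + e < z + e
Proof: p < x and x ≤ z, thus p < z. Then p + e < z + e.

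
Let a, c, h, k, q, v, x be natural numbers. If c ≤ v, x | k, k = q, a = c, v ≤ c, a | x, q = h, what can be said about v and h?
v | h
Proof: c ≤ v and v ≤ c, therefore c = v. Since k = q and q = h, k = h. From a = c and a | x, c | x. Since x | k, c | k. Since k = h, c | h. c = v, so v | h.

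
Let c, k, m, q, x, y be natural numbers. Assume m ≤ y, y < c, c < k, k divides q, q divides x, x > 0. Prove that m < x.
m ≤ y and y < c, so m < c. c < k, so m < k. Since k divides q and q divides x, k divides x. Since x > 0, k ≤ x. Since m < k, m < x.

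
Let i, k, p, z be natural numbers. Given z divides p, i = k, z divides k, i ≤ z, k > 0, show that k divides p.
z divides k and k > 0, therefore z ≤ k. Because i = k and i ≤ z, k ≤ z. Since z ≤ k, z = k. z divides p, so k divides p.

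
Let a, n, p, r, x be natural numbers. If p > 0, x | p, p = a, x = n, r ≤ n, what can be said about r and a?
r ≤ a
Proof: Since x = n and x | p, n | p. From p > 0, n ≤ p. Since p = a, n ≤ a. Since r ≤ n, r ≤ a.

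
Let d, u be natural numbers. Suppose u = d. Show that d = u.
u = d. By symmetry, d = u.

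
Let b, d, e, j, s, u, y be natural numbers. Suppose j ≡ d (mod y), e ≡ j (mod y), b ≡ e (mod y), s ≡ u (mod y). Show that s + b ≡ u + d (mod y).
b ≡ e (mod y) and e ≡ j (mod y), so b ≡ j (mod y). From j ≡ d (mod y), b ≡ d (mod y). Since s ≡ u (mod y), by adding congruences, s + b ≡ u + d (mod y).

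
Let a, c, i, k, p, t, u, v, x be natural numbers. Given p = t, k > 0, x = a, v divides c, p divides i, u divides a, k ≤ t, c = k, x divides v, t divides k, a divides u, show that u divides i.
a divides u and u divides a, therefore a = u. From x = a, x = u. c = k and v divides c, thus v divides k. x divides v, so x divides k. t divides k and k > 0, therefore t ≤ k. Since k ≤ t, t = k. p = t and p divides i, so t divides i. t = k, so k divides i. Since x divides k, x divides i. Since x = u, u divides i.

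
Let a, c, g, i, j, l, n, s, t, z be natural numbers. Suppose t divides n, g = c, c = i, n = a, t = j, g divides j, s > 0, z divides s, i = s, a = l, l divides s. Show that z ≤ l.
c = i and i = s, so c = s. g = c and g divides j, therefore c divides j. c = s, so s divides j. t = j and t divides n, hence j divides n. n = a, so j divides a. a = l, so j divides l. Because s divides j, s divides l. l divides s, so s = l. Because z divides s and s > 0, z ≤ s. Since s = l, z ≤ l.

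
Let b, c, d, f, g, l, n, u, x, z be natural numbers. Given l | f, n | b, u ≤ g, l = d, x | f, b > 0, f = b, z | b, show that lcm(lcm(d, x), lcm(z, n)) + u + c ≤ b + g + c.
l = d and l | f, so d | f. From x | f, lcm(d, x) | f. From f = b, lcm(d, x) | b. z | b and n | b, so lcm(z, n) | b. Because lcm(d, x) | b, lcm(lcm(d, x), lcm(z, n)) | b. Since b > 0, lcm(lcm(d, x), lcm(z, n)) ≤ b. u ≤ g, so lcm(lcm(d, x), lcm(z, n)) + u ≤ b + g. Then lcm(lcm(d, x), lcm(z, n)) + u + c ≤ b + g + c.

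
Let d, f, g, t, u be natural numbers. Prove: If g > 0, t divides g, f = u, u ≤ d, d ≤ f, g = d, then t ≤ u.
From f = u and d ≤ f, d ≤ u. u ≤ d, so d = u. g = d, so g = u. Because t divides g and g > 0, t ≤ g. Since g = u, t ≤ u.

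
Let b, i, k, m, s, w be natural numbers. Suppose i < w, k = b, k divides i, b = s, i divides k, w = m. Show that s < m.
i divides k and k divides i, thus i = k. k = b, so i = b. Since b = s, i = s. Since w = m and i < w, i < m. Since i = s, s < m.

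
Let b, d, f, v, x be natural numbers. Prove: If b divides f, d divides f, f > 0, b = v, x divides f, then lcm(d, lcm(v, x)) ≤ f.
b = v and b divides f, so v divides f. Since x divides f, lcm(v, x) divides f. d divides f, so lcm(d, lcm(v, x)) divides f. Since f > 0, lcm(d, lcm(v, x)) ≤ f.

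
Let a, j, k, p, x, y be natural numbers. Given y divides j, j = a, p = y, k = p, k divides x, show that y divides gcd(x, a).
k = p and p = y, so k = y. Since k divides x, y divides x. Because j = a and y divides j, y divides a. Since y divides x, y divides gcd(x, a).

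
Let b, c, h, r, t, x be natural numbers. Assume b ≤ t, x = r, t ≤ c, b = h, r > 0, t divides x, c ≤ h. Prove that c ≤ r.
b = h and b ≤ t, so h ≤ t. Since c ≤ h, c ≤ t. t ≤ c, so t = c. x = r and t divides x, therefore t divides r. Since t = c, c divides r. Since r > 0, c ≤ r.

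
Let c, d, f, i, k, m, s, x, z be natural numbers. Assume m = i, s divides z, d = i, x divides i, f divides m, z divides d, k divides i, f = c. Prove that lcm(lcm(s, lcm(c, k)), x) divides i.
From d = i and z divides d, z divides i. s divides z, so s divides i. m = i and f divides m, therefore f divides i. f = c, so c divides i. k divides i, so lcm(c, k) divides i. s divides i, so lcm(s, lcm(c, k)) divides i. Since x divides i, lcm(lcm(s, lcm(c, k)), x) divides i.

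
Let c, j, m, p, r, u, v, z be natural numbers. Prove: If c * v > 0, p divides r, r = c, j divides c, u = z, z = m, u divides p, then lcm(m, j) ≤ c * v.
Because u = z and z = m, u = m. From u divides p and p divides r, u divides r. r = c, so u divides c. Since u = m, m divides c. j divides c, so lcm(m, j) divides c. Then lcm(m, j) divides c * v. Since c * v > 0, lcm(m, j) ≤ c * v.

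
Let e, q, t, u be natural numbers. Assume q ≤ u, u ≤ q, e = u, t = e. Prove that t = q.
t = e and e = u, so t = u. u ≤ q and q ≤ u, therefore u = q. From t = u, t = q.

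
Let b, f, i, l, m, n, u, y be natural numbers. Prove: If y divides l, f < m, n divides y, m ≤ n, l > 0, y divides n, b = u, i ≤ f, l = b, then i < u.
i ≤ f and f < m, thus i < m. l = b and b = u, so l = u. y divides n and n divides y, therefore y = n. Since y divides l, n divides l. Since l > 0, n ≤ l. Since l = u, n ≤ u. m ≤ n, so m ≤ u. i < m, so i < u.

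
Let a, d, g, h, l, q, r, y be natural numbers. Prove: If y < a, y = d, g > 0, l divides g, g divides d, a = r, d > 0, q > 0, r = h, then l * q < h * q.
l divides g and g > 0, therefore l ≤ g. g divides d and d > 0, hence g ≤ d. a = r and y < a, hence y < r. Since y = d, d < r. g ≤ d, so g < r. Since r = h, g < h. Since l ≤ g, l < h. Since q > 0, by multiplying by a positive, l * q < h * q.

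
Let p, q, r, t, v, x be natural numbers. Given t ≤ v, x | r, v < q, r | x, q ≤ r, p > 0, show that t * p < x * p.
From r | x and x | r, r = x. t ≤ v and v < q, hence t < q. Since q ≤ r, t < r. Since r = x, t < x. Since p > 0, t * p < x * p.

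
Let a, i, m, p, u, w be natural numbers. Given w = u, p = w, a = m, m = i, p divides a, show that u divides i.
a = m and m = i, hence a = i. Because p = w and p divides a, w divides a. w = u, so u divides a. Because a = i, u divides i.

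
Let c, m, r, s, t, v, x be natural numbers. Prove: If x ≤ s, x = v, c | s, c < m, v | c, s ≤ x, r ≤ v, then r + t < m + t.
Because s ≤ x and x ≤ s, s = x. Since x = v, s = v. Since c | s, c | v. v | c, so v = c. r ≤ v, so r ≤ c. Since c < m, r < m. Then r + t < m + t.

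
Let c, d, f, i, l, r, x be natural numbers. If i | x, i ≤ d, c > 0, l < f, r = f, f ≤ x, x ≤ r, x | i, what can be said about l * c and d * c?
l * c < d * c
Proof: r = f and x ≤ r, therefore x ≤ f. Since f ≤ x, f = x. From x | i and i | x, x = i. Since f = x, f = i. l < f, so l < i. i ≤ d, so l < d. Since c > 0, l * c < d * c.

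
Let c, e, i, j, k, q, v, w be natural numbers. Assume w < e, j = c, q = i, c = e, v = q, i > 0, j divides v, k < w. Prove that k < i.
Because k < w and w < e, k < e. j = c and c = e, thus j = e. v = q and q = i, so v = i. j divides v, so j divides i. j = e, so e divides i. i > 0, so e ≤ i. Since k < e, k < i.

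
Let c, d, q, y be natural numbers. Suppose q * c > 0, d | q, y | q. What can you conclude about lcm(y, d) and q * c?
lcm(y, d) ≤ q * c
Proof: y | q and d | q, therefore lcm(y, d) | q. Then lcm(y, d) | q * c. Since q * c > 0, lcm(y, d) ≤ q * c.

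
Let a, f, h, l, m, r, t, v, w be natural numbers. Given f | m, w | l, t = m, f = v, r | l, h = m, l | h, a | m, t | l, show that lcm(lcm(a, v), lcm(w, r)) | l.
From t = m and t | l, m | l. h = m and l | h, hence l | m. m | l, so m = l. Since f = v and f | m, v | m. Since a | m, lcm(a, v) | m. Since m = l, lcm(a, v) | l. Since w | l and r | l, lcm(w, r) | l. lcm(a, v) | l, so lcm(lcm(a, v), lcm(w, r)) | l.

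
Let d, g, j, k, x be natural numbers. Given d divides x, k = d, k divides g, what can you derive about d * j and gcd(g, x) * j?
d * j divides gcd(g, x) * j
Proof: k = d and k divides g, thus d divides g. d divides x, so d divides gcd(g, x). Then d * j divides gcd(g, x) * j.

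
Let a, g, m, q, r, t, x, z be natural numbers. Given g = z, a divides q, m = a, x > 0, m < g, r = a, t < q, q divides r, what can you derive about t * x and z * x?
t * x < z * x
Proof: r = a and q divides r, thus q divides a. Since a divides q, a = q. Since m = a, m = q. Because g = z and m < g, m < z. m = q, so q < z. From t < q, t < z. Since x > 0, by multiplying by a positive, t * x < z * x.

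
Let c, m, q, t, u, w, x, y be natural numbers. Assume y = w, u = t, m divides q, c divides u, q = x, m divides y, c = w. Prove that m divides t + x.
y = w and m divides y, thus m divides w. Since c = w and c divides u, w divides u. u = t, so w divides t. m divides w, so m divides t. q = x and m divides q, thus m divides x. Since m divides t, m divides t + x.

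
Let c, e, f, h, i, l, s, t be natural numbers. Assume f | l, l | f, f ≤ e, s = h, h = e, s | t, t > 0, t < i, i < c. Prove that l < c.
f | l and l | f, therefore f = l. Since f ≤ e, l ≤ e. s = h and h = e, so s = e. Because s | t and t > 0, s ≤ t. Since t < i, s < i. Since i < c, s < c. Because s = e, e < c. Since l ≤ e, l < c.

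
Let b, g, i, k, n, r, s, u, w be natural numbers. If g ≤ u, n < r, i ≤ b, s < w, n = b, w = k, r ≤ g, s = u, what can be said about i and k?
i < k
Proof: From n = b and n < r, b < r. Because r ≤ g, b < g. g ≤ u, so b < u. i ≤ b, so i < u. Because w = k and s < w, s < k. s = u, so u < k. Since i < u, i < k.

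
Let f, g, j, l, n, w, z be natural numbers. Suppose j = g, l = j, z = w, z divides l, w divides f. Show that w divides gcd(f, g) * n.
Because l = j and j = g, l = g. z = w and z divides l, hence w divides l. Since l = g, w divides g. w divides f, so w divides gcd(f, g). Then w divides gcd(f, g) * n.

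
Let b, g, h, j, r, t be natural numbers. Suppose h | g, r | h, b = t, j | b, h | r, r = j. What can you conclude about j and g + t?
j | g + t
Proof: h | r and r | h, therefore h = r. h | g, so r | g. r = j, so j | g. b = t and j | b, thus j | t. Since j | g, j | g + t.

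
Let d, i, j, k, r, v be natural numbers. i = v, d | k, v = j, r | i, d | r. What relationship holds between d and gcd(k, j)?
d | gcd(k, j)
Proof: i = v and v = j, therefore i = j. d | r and r | i, so d | i. Since i = j, d | j. Since d | k, d | gcd(k, j).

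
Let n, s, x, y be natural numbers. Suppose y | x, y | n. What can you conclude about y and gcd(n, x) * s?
y | gcd(n, x) * s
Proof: y | n and y | x, therefore y | gcd(n, x). Then y | gcd(n, x) * s.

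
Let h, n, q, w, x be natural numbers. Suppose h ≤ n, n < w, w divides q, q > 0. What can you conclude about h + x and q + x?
h + x < q + x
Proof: h ≤ n and n < w, so h < w. w divides q and q > 0, thus w ≤ q. h < w, so h < q. Then h + x < q + x.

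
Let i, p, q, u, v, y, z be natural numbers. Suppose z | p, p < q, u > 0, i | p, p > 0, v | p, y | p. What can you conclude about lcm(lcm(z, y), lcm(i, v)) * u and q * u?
lcm(lcm(z, y), lcm(i, v)) * u < q * u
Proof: z | p and y | p, thus lcm(z, y) | p. i | p and v | p, thus lcm(i, v) | p. lcm(z, y) | p, so lcm(lcm(z, y), lcm(i, v)) | p. p > 0, so lcm(lcm(z, y), lcm(i, v)) ≤ p. Since p < q, lcm(lcm(z, y), lcm(i, v)) < q. Since u > 0, lcm(lcm(z, y), lcm(i, v)) * u < q * u.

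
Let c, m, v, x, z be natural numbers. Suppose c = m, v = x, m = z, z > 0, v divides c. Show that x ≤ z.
Because c = m and v divides c, v divides m. v = x, so x divides m. m = z, so x divides z. Since z > 0, x ≤ z.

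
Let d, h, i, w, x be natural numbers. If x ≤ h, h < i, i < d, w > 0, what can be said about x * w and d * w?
x * w < d * w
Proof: Because x ≤ h and h < i, x < i. Since i < d, x < d. From w > 0, x * w < d * w.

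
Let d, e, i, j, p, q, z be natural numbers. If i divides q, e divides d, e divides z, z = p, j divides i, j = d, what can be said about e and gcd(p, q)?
e divides gcd(p, q)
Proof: z = p and e divides z, hence e divides p. Since j divides i and i divides q, j divides q. Since j = d, d divides q. Since e divides d, e divides q. Since e divides p, e divides gcd(p, q).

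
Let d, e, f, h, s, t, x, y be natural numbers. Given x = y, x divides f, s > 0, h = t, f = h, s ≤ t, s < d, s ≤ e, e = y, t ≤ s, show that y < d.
Since e = y and s ≤ e, s ≤ y. t ≤ s and s ≤ t, therefore t = s. Since h = t, h = s. x = y and x divides f, hence y divides f. Since f = h, y divides h. h = s, so y divides s. Since s > 0, y ≤ s. s ≤ y, so s = y. s < d, so y < d.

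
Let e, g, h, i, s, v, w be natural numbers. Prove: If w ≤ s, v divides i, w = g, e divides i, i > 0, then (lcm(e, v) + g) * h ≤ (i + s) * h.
e divides i and v divides i, therefore lcm(e, v) divides i. i > 0, so lcm(e, v) ≤ i. From w = g and w ≤ s, g ≤ s. lcm(e, v) ≤ i, so lcm(e, v) + g ≤ i + s. By multiplying by a non-negative, (lcm(e, v) + g) * h ≤ (i + s) * h.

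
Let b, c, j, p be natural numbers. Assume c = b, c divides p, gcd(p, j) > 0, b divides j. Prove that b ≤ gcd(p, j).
c = b and c divides p, so b divides p. b divides j, so b divides gcd(p, j). Since gcd(p, j) > 0, b ≤ gcd(p, j).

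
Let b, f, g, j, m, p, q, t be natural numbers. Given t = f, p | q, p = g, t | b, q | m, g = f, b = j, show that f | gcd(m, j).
Since p = g and g = f, p = f. p | q, so f | q. q | m, so f | m. Since b = j and t | b, t | j. t = f, so f | j. Since f | m, f | gcd(m, j).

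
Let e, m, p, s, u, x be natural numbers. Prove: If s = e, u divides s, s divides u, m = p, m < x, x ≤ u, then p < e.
Since u divides s and s divides u, u = s. m < x and x ≤ u, so m < u. m = p, so p < u. Since u = s, p < s. Since s = e, p < e.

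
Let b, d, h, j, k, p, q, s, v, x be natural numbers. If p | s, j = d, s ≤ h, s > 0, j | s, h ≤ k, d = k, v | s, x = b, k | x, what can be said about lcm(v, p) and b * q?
lcm(v, p) | b * q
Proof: v | s and p | s, therefore lcm(v, p) | s. j = d and d = k, hence j = k. j | s and s > 0, thus j ≤ s. Since j = k, k ≤ s. From s ≤ h and h ≤ k, s ≤ k. k ≤ s, so k = s. From k | x, s | x. Since x = b, s | b. Since lcm(v, p) | s, lcm(v, p) | b. Then lcm(v, p) | b * q.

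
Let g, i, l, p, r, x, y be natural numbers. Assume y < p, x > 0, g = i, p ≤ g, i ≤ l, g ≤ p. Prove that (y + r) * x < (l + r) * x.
Because p ≤ g and g ≤ p, p = g. From g = i, p = i. Since y < p, y < i. i ≤ l, so y < l. Then y + r < l + r. Combined with x > 0, by multiplying by a positive, (y + r) * x < (l + r) * x.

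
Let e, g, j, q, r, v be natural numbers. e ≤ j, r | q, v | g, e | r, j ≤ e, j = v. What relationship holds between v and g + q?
v | g + q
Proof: Because e ≤ j and j ≤ e, e = j. From e | r and r | q, e | q. Since e = j, j | q. j = v, so v | q. Because v | g, v | g + q.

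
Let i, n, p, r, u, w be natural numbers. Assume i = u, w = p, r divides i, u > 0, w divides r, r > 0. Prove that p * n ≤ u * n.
w divides r and r > 0, so w ≤ r. Since w = p, p ≤ r. i = u and r divides i, hence r divides u. u > 0, so r ≤ u. Since p ≤ r, p ≤ u. By multiplying by a non-negative, p * n ≤ u * n.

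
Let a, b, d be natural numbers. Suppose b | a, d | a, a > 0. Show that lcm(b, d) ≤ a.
Because b | a and d | a, lcm(b, d) | a. a > 0, so lcm(b, d) ≤ a.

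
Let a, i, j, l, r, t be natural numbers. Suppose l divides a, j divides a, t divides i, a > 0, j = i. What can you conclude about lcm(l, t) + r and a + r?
lcm(l, t) + r ≤ a + r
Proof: j = i and j divides a, therefore i divides a. t divides i, so t divides a. From l divides a, lcm(l, t) divides a. From a > 0, lcm(l, t) ≤ a. Then lcm(l, t) + r ≤ a + r.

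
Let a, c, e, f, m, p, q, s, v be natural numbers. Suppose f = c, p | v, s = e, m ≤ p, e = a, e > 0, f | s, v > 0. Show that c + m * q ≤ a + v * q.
From s = e and f | s, f | e. f = c, so c | e. Since e > 0, c ≤ e. Because e = a, c ≤ a. Because p | v and v > 0, p ≤ v. Since m ≤ p, m ≤ v. Then m * q ≤ v * q. c ≤ a, so c + m * q ≤ a + v * q.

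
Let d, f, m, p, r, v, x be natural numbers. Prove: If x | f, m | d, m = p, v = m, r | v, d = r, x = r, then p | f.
Because v = m and r | v, r | m. d = r and m | d, so m | r. r | m, so r = m. Since x = r, x = m. x | f, so m | f. m = p, so p | f.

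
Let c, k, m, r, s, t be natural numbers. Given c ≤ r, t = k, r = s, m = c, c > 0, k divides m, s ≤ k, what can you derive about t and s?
t = s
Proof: Because m = c and k divides m, k divides c. Since c > 0, k ≤ c. Because r = s and c ≤ r, c ≤ s. From k ≤ c, k ≤ s. s ≤ k, so k = s. t = k, so t = s.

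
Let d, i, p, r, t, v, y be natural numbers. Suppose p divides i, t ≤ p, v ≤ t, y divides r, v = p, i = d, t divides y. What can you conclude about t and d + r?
t divides d + r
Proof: From v = p and v ≤ t, p ≤ t. t ≤ p, so p = t. p divides i, so t divides i. Since i = d, t divides d. t divides y and y divides r, so t divides r. t divides d, so t divides d + r.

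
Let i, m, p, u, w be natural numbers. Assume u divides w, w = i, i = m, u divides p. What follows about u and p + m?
u divides p + m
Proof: w = i and i = m, so w = m. Since u divides w, u divides m. Since u divides p, u divides p + m.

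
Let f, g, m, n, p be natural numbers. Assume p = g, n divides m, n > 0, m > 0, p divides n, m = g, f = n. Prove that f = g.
n divides m and m > 0, so n ≤ m. m = g, so n ≤ g. Because p divides n and n > 0, p ≤ n. Since p = g, g ≤ n. n ≤ g, so n = g. Since f = n, f = g.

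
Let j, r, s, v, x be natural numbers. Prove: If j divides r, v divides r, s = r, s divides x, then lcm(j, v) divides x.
Because j divides r and v divides r, lcm(j, v) divides r. s = r and s divides x, therefore r divides x. lcm(j, v) divides r, so lcm(j, v) divides x.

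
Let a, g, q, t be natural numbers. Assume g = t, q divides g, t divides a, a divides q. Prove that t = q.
g = t and q divides g, therefore q divides t. t divides a and a divides q, so t divides q. q divides t, so q = t. Then t = q.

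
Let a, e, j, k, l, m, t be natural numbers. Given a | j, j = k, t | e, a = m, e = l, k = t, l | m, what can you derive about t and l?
t = l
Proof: e = l and t | e, hence t | l. j = k and k = t, thus j = t. Since a = m and a | j, m | j. Since j = t, m | t. l | m, so l | t. Since t | l, t = l.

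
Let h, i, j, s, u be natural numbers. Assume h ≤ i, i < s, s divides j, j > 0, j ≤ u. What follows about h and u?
h < u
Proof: h ≤ i and i < s, so h < s. Since s divides j and j > 0, s ≤ j. j ≤ u, so s ≤ u. Since h < s, h < u.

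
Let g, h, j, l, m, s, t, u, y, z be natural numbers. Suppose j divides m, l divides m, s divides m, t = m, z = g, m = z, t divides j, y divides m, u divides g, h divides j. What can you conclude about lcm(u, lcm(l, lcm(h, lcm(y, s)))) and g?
lcm(u, lcm(l, lcm(h, lcm(y, s)))) divides g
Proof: m = z and z = g, so m = g. Because t = m and t divides j, m divides j. j divides m, so j = m. Since h divides j, h divides m. From y divides m and s divides m, lcm(y, s) divides m. h divides m, so lcm(h, lcm(y, s)) divides m. Since l divides m, lcm(l, lcm(h, lcm(y, s))) divides m. m = g, so lcm(l, lcm(h, lcm(y, s))) divides g. From u divides g, lcm(u, lcm(l, lcm(h, lcm(y, s)))) divides g.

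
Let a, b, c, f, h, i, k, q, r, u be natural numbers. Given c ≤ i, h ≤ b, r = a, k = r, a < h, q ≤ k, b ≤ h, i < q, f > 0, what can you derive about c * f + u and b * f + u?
c * f + u < b * f + u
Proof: Since h ≤ b and b ≤ h, h = b. c ≤ i and i < q, thus c < q. k = r and r = a, so k = a. From q ≤ k, q ≤ a. Since a < h, q < h. c < q, so c < h. h = b, so c < b. From f > 0, by multiplying by a positive, c * f < b * f. Then c * f + u < b * f + u.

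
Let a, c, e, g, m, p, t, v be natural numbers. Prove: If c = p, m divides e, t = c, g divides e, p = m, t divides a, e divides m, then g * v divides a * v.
Because e divides m and m divides e, e = m. g divides e, so g divides m. c = p and p = m, hence c = m. t = c and t divides a, thus c divides a. c = m, so m divides a. Since g divides m, g divides a. Then g * v divides a * v.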